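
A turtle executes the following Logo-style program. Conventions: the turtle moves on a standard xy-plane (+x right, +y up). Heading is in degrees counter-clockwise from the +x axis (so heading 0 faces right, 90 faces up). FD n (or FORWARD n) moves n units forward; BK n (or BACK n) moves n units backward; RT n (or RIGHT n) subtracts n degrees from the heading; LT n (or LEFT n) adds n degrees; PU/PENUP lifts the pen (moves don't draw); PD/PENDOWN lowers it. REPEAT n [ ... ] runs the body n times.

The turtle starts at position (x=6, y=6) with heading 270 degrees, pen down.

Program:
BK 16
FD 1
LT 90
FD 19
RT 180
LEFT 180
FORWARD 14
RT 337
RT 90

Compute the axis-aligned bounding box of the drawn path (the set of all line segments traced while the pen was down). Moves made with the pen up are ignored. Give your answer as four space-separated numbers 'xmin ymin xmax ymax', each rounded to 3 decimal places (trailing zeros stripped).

Executing turtle program step by step:
Start: pos=(6,6), heading=270, pen down
BK 16: (6,6) -> (6,22) [heading=270, draw]
FD 1: (6,22) -> (6,21) [heading=270, draw]
LT 90: heading 270 -> 0
FD 19: (6,21) -> (25,21) [heading=0, draw]
RT 180: heading 0 -> 180
LT 180: heading 180 -> 0
FD 14: (25,21) -> (39,21) [heading=0, draw]
RT 337: heading 0 -> 23
RT 90: heading 23 -> 293
Final: pos=(39,21), heading=293, 4 segment(s) drawn

Segment endpoints: x in {6, 6, 25, 39}, y in {6, 21, 21, 21, 22}
xmin=6, ymin=6, xmax=39, ymax=22

Answer: 6 6 39 22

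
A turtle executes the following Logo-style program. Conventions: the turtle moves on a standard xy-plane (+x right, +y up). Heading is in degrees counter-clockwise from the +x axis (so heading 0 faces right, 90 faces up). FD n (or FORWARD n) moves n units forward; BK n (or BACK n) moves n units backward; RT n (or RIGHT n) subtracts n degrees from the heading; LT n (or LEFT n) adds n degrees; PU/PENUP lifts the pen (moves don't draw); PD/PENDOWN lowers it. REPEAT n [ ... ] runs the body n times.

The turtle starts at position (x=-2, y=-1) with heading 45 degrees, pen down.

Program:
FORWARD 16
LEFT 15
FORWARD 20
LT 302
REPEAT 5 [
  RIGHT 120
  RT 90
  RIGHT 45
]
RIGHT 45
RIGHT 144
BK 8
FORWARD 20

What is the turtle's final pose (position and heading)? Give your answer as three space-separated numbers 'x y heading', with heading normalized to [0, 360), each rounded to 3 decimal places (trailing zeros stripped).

Answer: 30.44 23.139 338

Derivation:
Executing turtle program step by step:
Start: pos=(-2,-1), heading=45, pen down
FD 16: (-2,-1) -> (9.314,10.314) [heading=45, draw]
LT 15: heading 45 -> 60
FD 20: (9.314,10.314) -> (19.314,27.634) [heading=60, draw]
LT 302: heading 60 -> 2
REPEAT 5 [
  -- iteration 1/5 --
  RT 120: heading 2 -> 242
  RT 90: heading 242 -> 152
  RT 45: heading 152 -> 107
  -- iteration 2/5 --
  RT 120: heading 107 -> 347
  RT 90: heading 347 -> 257
  RT 45: heading 257 -> 212
  -- iteration 3/5 --
  RT 120: heading 212 -> 92
  RT 90: heading 92 -> 2
  RT 45: heading 2 -> 317
  -- iteration 4/5 --
  RT 120: heading 317 -> 197
  RT 90: heading 197 -> 107
  RT 45: heading 107 -> 62
  -- iteration 5/5 --
  RT 120: heading 62 -> 302
  RT 90: heading 302 -> 212
  RT 45: heading 212 -> 167
]
RT 45: heading 167 -> 122
RT 144: heading 122 -> 338
BK 8: (19.314,27.634) -> (11.896,30.631) [heading=338, draw]
FD 20: (11.896,30.631) -> (30.44,23.139) [heading=338, draw]
Final: pos=(30.44,23.139), heading=338, 4 segment(s) drawn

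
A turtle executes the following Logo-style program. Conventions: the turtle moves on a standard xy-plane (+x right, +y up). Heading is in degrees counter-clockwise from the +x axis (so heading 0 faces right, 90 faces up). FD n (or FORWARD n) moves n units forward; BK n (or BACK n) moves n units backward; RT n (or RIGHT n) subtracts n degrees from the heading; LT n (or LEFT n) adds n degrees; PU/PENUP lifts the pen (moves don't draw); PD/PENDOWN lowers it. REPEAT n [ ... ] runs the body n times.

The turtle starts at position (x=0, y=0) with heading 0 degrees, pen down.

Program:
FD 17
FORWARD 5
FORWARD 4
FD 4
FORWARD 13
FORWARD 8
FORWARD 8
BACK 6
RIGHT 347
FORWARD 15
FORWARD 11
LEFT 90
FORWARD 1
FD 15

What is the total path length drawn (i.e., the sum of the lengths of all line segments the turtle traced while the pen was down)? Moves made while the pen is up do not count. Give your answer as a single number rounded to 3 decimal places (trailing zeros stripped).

Executing turtle program step by step:
Start: pos=(0,0), heading=0, pen down
FD 17: (0,0) -> (17,0) [heading=0, draw]
FD 5: (17,0) -> (22,0) [heading=0, draw]
FD 4: (22,0) -> (26,0) [heading=0, draw]
FD 4: (26,0) -> (30,0) [heading=0, draw]
FD 13: (30,0) -> (43,0) [heading=0, draw]
FD 8: (43,0) -> (51,0) [heading=0, draw]
FD 8: (51,0) -> (59,0) [heading=0, draw]
BK 6: (59,0) -> (53,0) [heading=0, draw]
RT 347: heading 0 -> 13
FD 15: (53,0) -> (67.616,3.374) [heading=13, draw]
FD 11: (67.616,3.374) -> (78.334,5.849) [heading=13, draw]
LT 90: heading 13 -> 103
FD 1: (78.334,5.849) -> (78.109,6.823) [heading=103, draw]
FD 15: (78.109,6.823) -> (74.734,21.439) [heading=103, draw]
Final: pos=(74.734,21.439), heading=103, 12 segment(s) drawn

Segment lengths:
  seg 1: (0,0) -> (17,0), length = 17
  seg 2: (17,0) -> (22,0), length = 5
  seg 3: (22,0) -> (26,0), length = 4
  seg 4: (26,0) -> (30,0), length = 4
  seg 5: (30,0) -> (43,0), length = 13
  seg 6: (43,0) -> (51,0), length = 8
  seg 7: (51,0) -> (59,0), length = 8
  seg 8: (59,0) -> (53,0), length = 6
  seg 9: (53,0) -> (67.616,3.374), length = 15
  seg 10: (67.616,3.374) -> (78.334,5.849), length = 11
  seg 11: (78.334,5.849) -> (78.109,6.823), length = 1
  seg 12: (78.109,6.823) -> (74.734,21.439), length = 15
Total = 107

Answer: 107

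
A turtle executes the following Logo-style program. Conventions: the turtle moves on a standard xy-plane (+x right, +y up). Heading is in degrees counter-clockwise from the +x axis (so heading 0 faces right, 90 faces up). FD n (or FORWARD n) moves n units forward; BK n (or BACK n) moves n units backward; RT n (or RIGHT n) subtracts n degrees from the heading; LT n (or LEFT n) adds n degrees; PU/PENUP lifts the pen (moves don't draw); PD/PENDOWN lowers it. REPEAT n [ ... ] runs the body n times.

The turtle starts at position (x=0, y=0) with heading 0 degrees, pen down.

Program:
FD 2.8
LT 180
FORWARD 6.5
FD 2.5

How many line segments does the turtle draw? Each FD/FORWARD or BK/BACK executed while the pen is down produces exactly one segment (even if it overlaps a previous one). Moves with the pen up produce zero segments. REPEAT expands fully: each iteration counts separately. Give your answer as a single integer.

Executing turtle program step by step:
Start: pos=(0,0), heading=0, pen down
FD 2.8: (0,0) -> (2.8,0) [heading=0, draw]
LT 180: heading 0 -> 180
FD 6.5: (2.8,0) -> (-3.7,0) [heading=180, draw]
FD 2.5: (-3.7,0) -> (-6.2,0) [heading=180, draw]
Final: pos=(-6.2,0), heading=180, 3 segment(s) drawn
Segments drawn: 3

Answer: 3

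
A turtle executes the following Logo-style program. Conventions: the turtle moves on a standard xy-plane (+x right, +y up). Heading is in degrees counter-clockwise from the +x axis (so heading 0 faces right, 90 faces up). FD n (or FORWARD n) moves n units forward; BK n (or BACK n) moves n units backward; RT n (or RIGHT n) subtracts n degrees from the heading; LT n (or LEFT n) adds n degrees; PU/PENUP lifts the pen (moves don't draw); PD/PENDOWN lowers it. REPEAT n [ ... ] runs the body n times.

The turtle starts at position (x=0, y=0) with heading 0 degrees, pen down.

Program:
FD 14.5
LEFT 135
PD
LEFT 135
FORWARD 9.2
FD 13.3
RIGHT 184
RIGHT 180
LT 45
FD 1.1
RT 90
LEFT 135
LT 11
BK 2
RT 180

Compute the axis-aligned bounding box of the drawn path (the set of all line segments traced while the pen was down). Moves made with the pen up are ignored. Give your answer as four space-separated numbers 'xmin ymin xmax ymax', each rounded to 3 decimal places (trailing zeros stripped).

Executing turtle program step by step:
Start: pos=(0,0), heading=0, pen down
FD 14.5: (0,0) -> (14.5,0) [heading=0, draw]
LT 135: heading 0 -> 135
PD: pen down
LT 135: heading 135 -> 270
FD 9.2: (14.5,0) -> (14.5,-9.2) [heading=270, draw]
FD 13.3: (14.5,-9.2) -> (14.5,-22.5) [heading=270, draw]
RT 184: heading 270 -> 86
RT 180: heading 86 -> 266
LT 45: heading 266 -> 311
FD 1.1: (14.5,-22.5) -> (15.222,-23.33) [heading=311, draw]
RT 90: heading 311 -> 221
LT 135: heading 221 -> 356
LT 11: heading 356 -> 7
BK 2: (15.222,-23.33) -> (13.237,-23.574) [heading=7, draw]
RT 180: heading 7 -> 187
Final: pos=(13.237,-23.574), heading=187, 5 segment(s) drawn

Segment endpoints: x in {0, 13.237, 14.5, 14.5, 14.5, 15.222}, y in {-23.574, -23.33, -22.5, -9.2, 0}
xmin=0, ymin=-23.574, xmax=15.222, ymax=0

Answer: 0 -23.574 15.222 0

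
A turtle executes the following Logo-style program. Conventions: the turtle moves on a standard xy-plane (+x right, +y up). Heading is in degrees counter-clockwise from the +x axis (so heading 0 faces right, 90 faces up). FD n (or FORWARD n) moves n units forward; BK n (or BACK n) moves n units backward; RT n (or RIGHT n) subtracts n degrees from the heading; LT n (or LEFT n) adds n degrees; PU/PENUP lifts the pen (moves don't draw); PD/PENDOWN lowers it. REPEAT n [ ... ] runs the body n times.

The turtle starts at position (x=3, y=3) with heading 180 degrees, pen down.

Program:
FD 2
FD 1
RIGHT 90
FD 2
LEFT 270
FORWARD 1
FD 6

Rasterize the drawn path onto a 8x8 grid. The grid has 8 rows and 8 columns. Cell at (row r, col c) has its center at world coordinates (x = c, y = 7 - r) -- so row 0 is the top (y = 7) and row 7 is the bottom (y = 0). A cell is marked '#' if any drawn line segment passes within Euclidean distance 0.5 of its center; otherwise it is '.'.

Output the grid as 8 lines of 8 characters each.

Answer: ........
........
########
#.......
####....
........
........
........

Derivation:
Segment 0: (3,3) -> (1,3)
Segment 1: (1,3) -> (0,3)
Segment 2: (0,3) -> (0,5)
Segment 3: (0,5) -> (1,5)
Segment 4: (1,5) -> (7,5)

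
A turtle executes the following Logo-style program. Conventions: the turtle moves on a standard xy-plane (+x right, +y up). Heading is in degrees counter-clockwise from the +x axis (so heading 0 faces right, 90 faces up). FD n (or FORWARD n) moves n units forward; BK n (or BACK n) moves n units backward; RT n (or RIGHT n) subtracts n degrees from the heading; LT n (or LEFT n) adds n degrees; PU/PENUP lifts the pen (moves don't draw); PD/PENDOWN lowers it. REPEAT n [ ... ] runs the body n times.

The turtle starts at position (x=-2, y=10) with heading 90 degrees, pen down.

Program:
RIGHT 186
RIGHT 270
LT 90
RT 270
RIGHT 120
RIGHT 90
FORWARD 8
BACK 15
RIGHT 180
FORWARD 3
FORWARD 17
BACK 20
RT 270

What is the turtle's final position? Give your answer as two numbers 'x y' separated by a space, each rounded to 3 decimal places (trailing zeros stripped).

Executing turtle program step by step:
Start: pos=(-2,10), heading=90, pen down
RT 186: heading 90 -> 264
RT 270: heading 264 -> 354
LT 90: heading 354 -> 84
RT 270: heading 84 -> 174
RT 120: heading 174 -> 54
RT 90: heading 54 -> 324
FD 8: (-2,10) -> (4.472,5.298) [heading=324, draw]
BK 15: (4.472,5.298) -> (-7.663,14.114) [heading=324, draw]
RT 180: heading 324 -> 144
FD 3: (-7.663,14.114) -> (-10.09,15.878) [heading=144, draw]
FD 17: (-10.09,15.878) -> (-23.843,25.87) [heading=144, draw]
BK 20: (-23.843,25.87) -> (-7.663,14.114) [heading=144, draw]
RT 270: heading 144 -> 234
Final: pos=(-7.663,14.114), heading=234, 5 segment(s) drawn

Answer: -7.663 14.114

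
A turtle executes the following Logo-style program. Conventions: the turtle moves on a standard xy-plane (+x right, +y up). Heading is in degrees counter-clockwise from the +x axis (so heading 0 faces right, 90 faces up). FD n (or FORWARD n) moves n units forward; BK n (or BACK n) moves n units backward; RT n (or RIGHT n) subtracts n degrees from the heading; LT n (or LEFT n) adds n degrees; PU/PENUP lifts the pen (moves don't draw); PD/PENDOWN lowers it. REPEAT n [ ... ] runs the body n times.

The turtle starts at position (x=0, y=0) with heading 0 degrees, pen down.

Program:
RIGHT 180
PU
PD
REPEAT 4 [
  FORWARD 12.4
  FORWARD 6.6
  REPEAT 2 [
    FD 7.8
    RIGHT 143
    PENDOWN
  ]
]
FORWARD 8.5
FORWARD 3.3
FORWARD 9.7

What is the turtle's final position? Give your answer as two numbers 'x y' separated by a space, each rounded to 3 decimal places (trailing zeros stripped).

Executing turtle program step by step:
Start: pos=(0,0), heading=0, pen down
RT 180: heading 0 -> 180
PU: pen up
PD: pen down
REPEAT 4 [
  -- iteration 1/4 --
  FD 12.4: (0,0) -> (-12.4,0) [heading=180, draw]
  FD 6.6: (-12.4,0) -> (-19,0) [heading=180, draw]
  REPEAT 2 [
    -- iteration 1/2 --
    FD 7.8: (-19,0) -> (-26.8,0) [heading=180, draw]
    RT 143: heading 180 -> 37
    PD: pen down
    -- iteration 2/2 --
    FD 7.8: (-26.8,0) -> (-20.571,4.694) [heading=37, draw]
    RT 143: heading 37 -> 254
    PD: pen down
  ]
  -- iteration 2/4 --
  FD 12.4: (-20.571,4.694) -> (-23.989,-7.225) [heading=254, draw]
  FD 6.6: (-23.989,-7.225) -> (-25.808,-13.57) [heading=254, draw]
  REPEAT 2 [
    -- iteration 1/2 --
    FD 7.8: (-25.808,-13.57) -> (-27.958,-21.068) [heading=254, draw]
    RT 143: heading 254 -> 111
    PD: pen down
    -- iteration 2/2 --
    FD 7.8: (-27.958,-21.068) -> (-30.753,-13.786) [heading=111, draw]
    RT 143: heading 111 -> 328
    PD: pen down
  ]
  -- iteration 3/4 --
  FD 12.4: (-30.753,-13.786) -> (-20.237,-20.357) [heading=328, draw]
  FD 6.6: (-20.237,-20.357) -> (-14.64,-23.854) [heading=328, draw]
  REPEAT 2 [
    -- iteration 1/2 --
    FD 7.8: (-14.64,-23.854) -> (-8.025,-27.988) [heading=328, draw]
    RT 143: heading 328 -> 185
    PD: pen down
    -- iteration 2/2 --
    FD 7.8: (-8.025,-27.988) -> (-15.796,-28.667) [heading=185, draw]
    RT 143: heading 185 -> 42
    PD: pen down
  ]
  -- iteration 4/4 --
  FD 12.4: (-15.796,-28.667) -> (-6.581,-20.37) [heading=42, draw]
  FD 6.6: (-6.581,-20.37) -> (-1.676,-15.954) [heading=42, draw]
  REPEAT 2 [
    -- iteration 1/2 --
    FD 7.8: (-1.676,-15.954) -> (4.121,-10.735) [heading=42, draw]
    RT 143: heading 42 -> 259
    PD: pen down
    -- iteration 2/2 --
    FD 7.8: (4.121,-10.735) -> (2.632,-18.391) [heading=259, draw]
    RT 143: heading 259 -> 116
    PD: pen down
  ]
]
FD 8.5: (2.632,-18.391) -> (-1.094,-10.752) [heading=116, draw]
FD 3.3: (-1.094,-10.752) -> (-2.54,-7.786) [heading=116, draw]
FD 9.7: (-2.54,-7.786) -> (-6.793,0.933) [heading=116, draw]
Final: pos=(-6.793,0.933), heading=116, 19 segment(s) drawn

Answer: -6.793 0.933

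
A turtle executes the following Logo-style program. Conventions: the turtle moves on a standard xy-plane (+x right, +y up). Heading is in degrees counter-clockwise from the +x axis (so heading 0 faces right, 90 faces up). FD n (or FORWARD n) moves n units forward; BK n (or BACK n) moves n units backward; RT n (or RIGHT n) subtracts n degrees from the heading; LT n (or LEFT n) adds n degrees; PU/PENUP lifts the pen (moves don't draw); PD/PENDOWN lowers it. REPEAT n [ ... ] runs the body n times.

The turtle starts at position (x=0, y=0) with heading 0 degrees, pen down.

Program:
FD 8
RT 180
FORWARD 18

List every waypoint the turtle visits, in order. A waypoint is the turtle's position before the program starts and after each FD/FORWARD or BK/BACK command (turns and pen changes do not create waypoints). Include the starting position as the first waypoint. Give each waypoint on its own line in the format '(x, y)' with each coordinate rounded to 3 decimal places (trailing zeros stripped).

Answer: (0, 0)
(8, 0)
(-10, 0)

Derivation:
Executing turtle program step by step:
Start: pos=(0,0), heading=0, pen down
FD 8: (0,0) -> (8,0) [heading=0, draw]
RT 180: heading 0 -> 180
FD 18: (8,0) -> (-10,0) [heading=180, draw]
Final: pos=(-10,0), heading=180, 2 segment(s) drawn
Waypoints (3 total):
(0, 0)
(8, 0)
(-10, 0)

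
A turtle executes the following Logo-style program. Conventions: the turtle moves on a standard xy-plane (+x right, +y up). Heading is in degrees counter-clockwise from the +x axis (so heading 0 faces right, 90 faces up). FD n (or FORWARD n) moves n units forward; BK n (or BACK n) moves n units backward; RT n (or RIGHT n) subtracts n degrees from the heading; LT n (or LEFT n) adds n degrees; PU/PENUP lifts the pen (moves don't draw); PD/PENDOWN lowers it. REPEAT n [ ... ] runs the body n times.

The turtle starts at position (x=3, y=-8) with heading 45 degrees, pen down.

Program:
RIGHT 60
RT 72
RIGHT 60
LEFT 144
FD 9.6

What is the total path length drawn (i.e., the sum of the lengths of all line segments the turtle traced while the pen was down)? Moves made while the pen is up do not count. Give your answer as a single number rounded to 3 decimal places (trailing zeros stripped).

Executing turtle program step by step:
Start: pos=(3,-8), heading=45, pen down
RT 60: heading 45 -> 345
RT 72: heading 345 -> 273
RT 60: heading 273 -> 213
LT 144: heading 213 -> 357
FD 9.6: (3,-8) -> (12.587,-8.502) [heading=357, draw]
Final: pos=(12.587,-8.502), heading=357, 1 segment(s) drawn

Segment lengths:
  seg 1: (3,-8) -> (12.587,-8.502), length = 9.6
Total = 9.6

Answer: 9.6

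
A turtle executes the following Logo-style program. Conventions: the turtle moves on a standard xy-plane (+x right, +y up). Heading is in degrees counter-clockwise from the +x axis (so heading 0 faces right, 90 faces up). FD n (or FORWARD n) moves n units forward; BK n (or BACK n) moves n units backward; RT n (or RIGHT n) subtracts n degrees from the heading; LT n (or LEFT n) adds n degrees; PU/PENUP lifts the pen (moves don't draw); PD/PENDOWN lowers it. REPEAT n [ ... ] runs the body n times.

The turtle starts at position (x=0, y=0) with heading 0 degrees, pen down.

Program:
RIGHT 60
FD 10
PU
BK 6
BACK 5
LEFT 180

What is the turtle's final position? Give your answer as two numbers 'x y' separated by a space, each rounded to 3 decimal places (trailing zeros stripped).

Answer: -0.5 0.866

Derivation:
Executing turtle program step by step:
Start: pos=(0,0), heading=0, pen down
RT 60: heading 0 -> 300
FD 10: (0,0) -> (5,-8.66) [heading=300, draw]
PU: pen up
BK 6: (5,-8.66) -> (2,-3.464) [heading=300, move]
BK 5: (2,-3.464) -> (-0.5,0.866) [heading=300, move]
LT 180: heading 300 -> 120
Final: pos=(-0.5,0.866), heading=120, 1 segment(s) drawn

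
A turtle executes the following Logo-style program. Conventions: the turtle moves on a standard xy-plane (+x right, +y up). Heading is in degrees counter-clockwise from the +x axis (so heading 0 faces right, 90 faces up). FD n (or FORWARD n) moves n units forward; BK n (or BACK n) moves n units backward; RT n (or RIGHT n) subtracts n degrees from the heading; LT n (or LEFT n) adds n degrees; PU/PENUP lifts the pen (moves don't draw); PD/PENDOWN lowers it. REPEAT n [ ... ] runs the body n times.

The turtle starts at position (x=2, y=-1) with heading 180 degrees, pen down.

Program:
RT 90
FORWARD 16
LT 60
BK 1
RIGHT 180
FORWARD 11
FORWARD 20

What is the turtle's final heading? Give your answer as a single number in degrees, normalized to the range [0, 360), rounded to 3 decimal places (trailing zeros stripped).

Answer: 330

Derivation:
Executing turtle program step by step:
Start: pos=(2,-1), heading=180, pen down
RT 90: heading 180 -> 90
FD 16: (2,-1) -> (2,15) [heading=90, draw]
LT 60: heading 90 -> 150
BK 1: (2,15) -> (2.866,14.5) [heading=150, draw]
RT 180: heading 150 -> 330
FD 11: (2.866,14.5) -> (12.392,9) [heading=330, draw]
FD 20: (12.392,9) -> (29.713,-1) [heading=330, draw]
Final: pos=(29.713,-1), heading=330, 4 segment(s) drawn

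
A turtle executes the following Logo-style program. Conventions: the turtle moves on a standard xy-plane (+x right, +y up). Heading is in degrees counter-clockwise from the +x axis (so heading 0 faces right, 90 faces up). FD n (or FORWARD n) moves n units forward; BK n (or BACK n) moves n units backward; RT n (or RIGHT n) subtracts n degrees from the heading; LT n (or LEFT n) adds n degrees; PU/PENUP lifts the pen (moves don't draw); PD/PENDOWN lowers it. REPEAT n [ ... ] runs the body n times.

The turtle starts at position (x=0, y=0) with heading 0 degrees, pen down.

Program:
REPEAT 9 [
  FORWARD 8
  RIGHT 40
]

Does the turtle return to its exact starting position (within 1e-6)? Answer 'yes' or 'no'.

Answer: yes

Derivation:
Executing turtle program step by step:
Start: pos=(0,0), heading=0, pen down
REPEAT 9 [
  -- iteration 1/9 --
  FD 8: (0,0) -> (8,0) [heading=0, draw]
  RT 40: heading 0 -> 320
  -- iteration 2/9 --
  FD 8: (8,0) -> (14.128,-5.142) [heading=320, draw]
  RT 40: heading 320 -> 280
  -- iteration 3/9 --
  FD 8: (14.128,-5.142) -> (15.518,-13.021) [heading=280, draw]
  RT 40: heading 280 -> 240
  -- iteration 4/9 --
  FD 8: (15.518,-13.021) -> (11.518,-19.949) [heading=240, draw]
  RT 40: heading 240 -> 200
  -- iteration 5/9 --
  FD 8: (11.518,-19.949) -> (4,-22.685) [heading=200, draw]
  RT 40: heading 200 -> 160
  -- iteration 6/9 --
  FD 8: (4,-22.685) -> (-3.518,-19.949) [heading=160, draw]
  RT 40: heading 160 -> 120
  -- iteration 7/9 --
  FD 8: (-3.518,-19.949) -> (-7.518,-13.021) [heading=120, draw]
  RT 40: heading 120 -> 80
  -- iteration 8/9 --
  FD 8: (-7.518,-13.021) -> (-6.128,-5.142) [heading=80, draw]
  RT 40: heading 80 -> 40
  -- iteration 9/9 --
  FD 8: (-6.128,-5.142) -> (0,0) [heading=40, draw]
  RT 40: heading 40 -> 0
]
Final: pos=(0,0), heading=0, 9 segment(s) drawn

Start position: (0, 0)
Final position: (0, 0)
Distance = 0; < 1e-6 -> CLOSED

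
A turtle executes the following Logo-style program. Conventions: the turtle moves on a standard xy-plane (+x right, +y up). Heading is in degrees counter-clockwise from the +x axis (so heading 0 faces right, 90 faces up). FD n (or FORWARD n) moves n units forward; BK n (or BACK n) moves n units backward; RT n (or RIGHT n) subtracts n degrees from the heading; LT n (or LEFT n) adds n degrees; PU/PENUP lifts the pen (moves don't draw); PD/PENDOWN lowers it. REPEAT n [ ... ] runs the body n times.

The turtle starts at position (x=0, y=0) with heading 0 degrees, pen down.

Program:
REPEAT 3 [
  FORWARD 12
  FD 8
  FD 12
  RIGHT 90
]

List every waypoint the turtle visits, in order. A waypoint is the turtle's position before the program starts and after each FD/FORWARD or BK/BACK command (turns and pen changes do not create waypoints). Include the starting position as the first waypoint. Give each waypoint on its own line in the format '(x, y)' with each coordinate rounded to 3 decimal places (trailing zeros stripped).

Executing turtle program step by step:
Start: pos=(0,0), heading=0, pen down
REPEAT 3 [
  -- iteration 1/3 --
  FD 12: (0,0) -> (12,0) [heading=0, draw]
  FD 8: (12,0) -> (20,0) [heading=0, draw]
  FD 12: (20,0) -> (32,0) [heading=0, draw]
  RT 90: heading 0 -> 270
  -- iteration 2/3 --
  FD 12: (32,0) -> (32,-12) [heading=270, draw]
  FD 8: (32,-12) -> (32,-20) [heading=270, draw]
  FD 12: (32,-20) -> (32,-32) [heading=270, draw]
  RT 90: heading 270 -> 180
  -- iteration 3/3 --
  FD 12: (32,-32) -> (20,-32) [heading=180, draw]
  FD 8: (20,-32) -> (12,-32) [heading=180, draw]
  FD 12: (12,-32) -> (0,-32) [heading=180, draw]
  RT 90: heading 180 -> 90
]
Final: pos=(0,-32), heading=90, 9 segment(s) drawn
Waypoints (10 total):
(0, 0)
(12, 0)
(20, 0)
(32, 0)
(32, -12)
(32, -20)
(32, -32)
(20, -32)
(12, -32)
(0, -32)

Answer: (0, 0)
(12, 0)
(20, 0)
(32, 0)
(32, -12)
(32, -20)
(32, -32)
(20, -32)
(12, -32)
(0, -32)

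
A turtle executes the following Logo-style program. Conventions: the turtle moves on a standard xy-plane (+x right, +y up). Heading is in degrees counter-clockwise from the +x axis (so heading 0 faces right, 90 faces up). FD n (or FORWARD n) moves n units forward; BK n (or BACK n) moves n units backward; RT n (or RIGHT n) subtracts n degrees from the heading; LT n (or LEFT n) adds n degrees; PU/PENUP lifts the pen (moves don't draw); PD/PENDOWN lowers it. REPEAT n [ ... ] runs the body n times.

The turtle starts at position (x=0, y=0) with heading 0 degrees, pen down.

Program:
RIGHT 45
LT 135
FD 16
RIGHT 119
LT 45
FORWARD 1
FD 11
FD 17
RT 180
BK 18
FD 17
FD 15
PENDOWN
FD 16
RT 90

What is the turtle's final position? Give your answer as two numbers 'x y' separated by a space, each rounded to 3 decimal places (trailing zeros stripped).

Answer: -0.961 15.724

Derivation:
Executing turtle program step by step:
Start: pos=(0,0), heading=0, pen down
RT 45: heading 0 -> 315
LT 135: heading 315 -> 90
FD 16: (0,0) -> (0,16) [heading=90, draw]
RT 119: heading 90 -> 331
LT 45: heading 331 -> 16
FD 1: (0,16) -> (0.961,16.276) [heading=16, draw]
FD 11: (0.961,16.276) -> (11.535,19.308) [heading=16, draw]
FD 17: (11.535,19.308) -> (27.877,23.993) [heading=16, draw]
RT 180: heading 16 -> 196
BK 18: (27.877,23.993) -> (45.179,28.955) [heading=196, draw]
FD 17: (45.179,28.955) -> (28.838,24.269) [heading=196, draw]
FD 15: (28.838,24.269) -> (14.419,20.135) [heading=196, draw]
PD: pen down
FD 16: (14.419,20.135) -> (-0.961,15.724) [heading=196, draw]
RT 90: heading 196 -> 106
Final: pos=(-0.961,15.724), heading=106, 8 segment(s) drawn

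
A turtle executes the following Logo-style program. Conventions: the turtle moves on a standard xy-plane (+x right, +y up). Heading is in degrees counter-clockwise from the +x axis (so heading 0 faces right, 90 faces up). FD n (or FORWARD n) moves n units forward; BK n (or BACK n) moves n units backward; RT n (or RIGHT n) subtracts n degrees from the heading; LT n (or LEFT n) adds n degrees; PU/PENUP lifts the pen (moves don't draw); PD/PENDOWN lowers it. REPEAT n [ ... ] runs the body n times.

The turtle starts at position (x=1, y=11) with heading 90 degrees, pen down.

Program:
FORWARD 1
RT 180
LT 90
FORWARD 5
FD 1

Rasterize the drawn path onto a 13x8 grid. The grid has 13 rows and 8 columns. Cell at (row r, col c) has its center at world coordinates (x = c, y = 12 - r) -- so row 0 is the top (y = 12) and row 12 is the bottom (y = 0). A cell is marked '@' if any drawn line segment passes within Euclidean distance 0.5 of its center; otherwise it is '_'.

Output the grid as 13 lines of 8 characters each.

Answer: _@@@@@@@
_@______
________
________
________
________
________
________
________
________
________
________
________

Derivation:
Segment 0: (1,11) -> (1,12)
Segment 1: (1,12) -> (6,12)
Segment 2: (6,12) -> (7,12)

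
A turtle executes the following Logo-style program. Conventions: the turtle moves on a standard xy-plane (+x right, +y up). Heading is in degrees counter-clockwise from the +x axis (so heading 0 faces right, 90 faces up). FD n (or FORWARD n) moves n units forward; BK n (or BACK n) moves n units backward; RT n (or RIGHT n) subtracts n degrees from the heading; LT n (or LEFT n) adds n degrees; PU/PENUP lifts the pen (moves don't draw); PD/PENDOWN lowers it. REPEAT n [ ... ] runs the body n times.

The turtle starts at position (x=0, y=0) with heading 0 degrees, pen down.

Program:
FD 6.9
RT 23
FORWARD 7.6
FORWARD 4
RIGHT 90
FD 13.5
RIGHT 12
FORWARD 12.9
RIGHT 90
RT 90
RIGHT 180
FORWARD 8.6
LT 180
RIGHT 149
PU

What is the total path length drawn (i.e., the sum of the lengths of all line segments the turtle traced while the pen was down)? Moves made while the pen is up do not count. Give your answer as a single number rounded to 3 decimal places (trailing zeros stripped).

Executing turtle program step by step:
Start: pos=(0,0), heading=0, pen down
FD 6.9: (0,0) -> (6.9,0) [heading=0, draw]
RT 23: heading 0 -> 337
FD 7.6: (6.9,0) -> (13.896,-2.97) [heading=337, draw]
FD 4: (13.896,-2.97) -> (17.578,-4.532) [heading=337, draw]
RT 90: heading 337 -> 247
FD 13.5: (17.578,-4.532) -> (12.303,-16.959) [heading=247, draw]
RT 12: heading 247 -> 235
FD 12.9: (12.303,-16.959) -> (4.904,-27.526) [heading=235, draw]
RT 90: heading 235 -> 145
RT 90: heading 145 -> 55
RT 180: heading 55 -> 235
FD 8.6: (4.904,-27.526) -> (-0.029,-34.571) [heading=235, draw]
LT 180: heading 235 -> 55
RT 149: heading 55 -> 266
PU: pen up
Final: pos=(-0.029,-34.571), heading=266, 6 segment(s) drawn

Segment lengths:
  seg 1: (0,0) -> (6.9,0), length = 6.9
  seg 2: (6.9,0) -> (13.896,-2.97), length = 7.6
  seg 3: (13.896,-2.97) -> (17.578,-4.532), length = 4
  seg 4: (17.578,-4.532) -> (12.303,-16.959), length = 13.5
  seg 5: (12.303,-16.959) -> (4.904,-27.526), length = 12.9
  seg 6: (4.904,-27.526) -> (-0.029,-34.571), length = 8.6
Total = 53.5

Answer: 53.5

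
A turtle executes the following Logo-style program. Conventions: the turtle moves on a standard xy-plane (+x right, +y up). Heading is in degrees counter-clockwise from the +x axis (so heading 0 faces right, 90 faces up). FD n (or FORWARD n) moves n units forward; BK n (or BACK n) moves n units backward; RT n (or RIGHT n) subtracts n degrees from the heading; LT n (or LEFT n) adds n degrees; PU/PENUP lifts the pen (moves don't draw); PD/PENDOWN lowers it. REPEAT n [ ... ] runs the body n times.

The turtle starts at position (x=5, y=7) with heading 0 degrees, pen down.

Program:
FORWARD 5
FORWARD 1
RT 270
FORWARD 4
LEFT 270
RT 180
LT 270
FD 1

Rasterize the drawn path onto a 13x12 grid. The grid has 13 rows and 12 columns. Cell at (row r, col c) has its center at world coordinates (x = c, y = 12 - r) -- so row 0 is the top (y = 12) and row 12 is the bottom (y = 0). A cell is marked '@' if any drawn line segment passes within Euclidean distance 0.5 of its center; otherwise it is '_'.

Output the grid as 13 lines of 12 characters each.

Answer: ___________@
___________@
___________@
___________@
___________@
_____@@@@@@@
____________
____________
____________
____________
____________
____________
____________

Derivation:
Segment 0: (5,7) -> (10,7)
Segment 1: (10,7) -> (11,7)
Segment 2: (11,7) -> (11,11)
Segment 3: (11,11) -> (11,12)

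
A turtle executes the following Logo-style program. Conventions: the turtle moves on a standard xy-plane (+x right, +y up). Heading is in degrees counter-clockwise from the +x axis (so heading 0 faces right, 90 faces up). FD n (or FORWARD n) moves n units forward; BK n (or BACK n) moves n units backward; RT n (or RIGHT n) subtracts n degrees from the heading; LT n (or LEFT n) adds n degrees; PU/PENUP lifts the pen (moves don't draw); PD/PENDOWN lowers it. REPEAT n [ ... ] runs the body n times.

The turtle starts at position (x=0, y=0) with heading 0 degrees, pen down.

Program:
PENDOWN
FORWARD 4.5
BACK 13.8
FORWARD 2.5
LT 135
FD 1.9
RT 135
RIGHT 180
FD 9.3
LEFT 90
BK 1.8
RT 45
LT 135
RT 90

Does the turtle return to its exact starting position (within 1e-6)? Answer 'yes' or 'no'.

Answer: no

Derivation:
Executing turtle program step by step:
Start: pos=(0,0), heading=0, pen down
PD: pen down
FD 4.5: (0,0) -> (4.5,0) [heading=0, draw]
BK 13.8: (4.5,0) -> (-9.3,0) [heading=0, draw]
FD 2.5: (-9.3,0) -> (-6.8,0) [heading=0, draw]
LT 135: heading 0 -> 135
FD 1.9: (-6.8,0) -> (-8.144,1.344) [heading=135, draw]
RT 135: heading 135 -> 0
RT 180: heading 0 -> 180
FD 9.3: (-8.144,1.344) -> (-17.444,1.344) [heading=180, draw]
LT 90: heading 180 -> 270
BK 1.8: (-17.444,1.344) -> (-17.444,3.144) [heading=270, draw]
RT 45: heading 270 -> 225
LT 135: heading 225 -> 0
RT 90: heading 0 -> 270
Final: pos=(-17.444,3.144), heading=270, 6 segment(s) drawn

Start position: (0, 0)
Final position: (-17.444, 3.144)
Distance = 17.724; >= 1e-6 -> NOT closed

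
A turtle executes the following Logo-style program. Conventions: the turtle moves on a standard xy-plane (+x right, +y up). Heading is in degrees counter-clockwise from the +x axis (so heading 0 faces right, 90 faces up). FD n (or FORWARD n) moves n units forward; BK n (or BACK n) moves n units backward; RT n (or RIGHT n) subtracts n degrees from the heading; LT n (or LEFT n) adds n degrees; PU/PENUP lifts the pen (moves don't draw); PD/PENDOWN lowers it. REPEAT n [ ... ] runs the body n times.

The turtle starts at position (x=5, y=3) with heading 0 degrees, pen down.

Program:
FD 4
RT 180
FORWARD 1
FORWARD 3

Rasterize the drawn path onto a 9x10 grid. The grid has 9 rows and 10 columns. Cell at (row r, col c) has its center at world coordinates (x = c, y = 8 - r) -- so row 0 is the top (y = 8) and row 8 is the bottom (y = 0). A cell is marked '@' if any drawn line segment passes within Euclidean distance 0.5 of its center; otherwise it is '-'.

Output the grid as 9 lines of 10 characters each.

Segment 0: (5,3) -> (9,3)
Segment 1: (9,3) -> (8,3)
Segment 2: (8,3) -> (5,3)

Answer: ----------
----------
----------
----------
----------
-----@@@@@
----------
----------
----------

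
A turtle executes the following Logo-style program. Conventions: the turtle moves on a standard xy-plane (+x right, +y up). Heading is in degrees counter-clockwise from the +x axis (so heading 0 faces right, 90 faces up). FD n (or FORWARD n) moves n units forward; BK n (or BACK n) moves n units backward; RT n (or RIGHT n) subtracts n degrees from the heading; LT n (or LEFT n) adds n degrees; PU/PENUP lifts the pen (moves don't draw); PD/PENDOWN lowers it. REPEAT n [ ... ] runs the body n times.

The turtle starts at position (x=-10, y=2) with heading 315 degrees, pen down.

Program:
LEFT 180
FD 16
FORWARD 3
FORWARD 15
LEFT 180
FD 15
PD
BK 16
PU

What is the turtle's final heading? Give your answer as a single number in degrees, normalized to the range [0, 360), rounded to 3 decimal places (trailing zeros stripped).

Answer: 315

Derivation:
Executing turtle program step by step:
Start: pos=(-10,2), heading=315, pen down
LT 180: heading 315 -> 135
FD 16: (-10,2) -> (-21.314,13.314) [heading=135, draw]
FD 3: (-21.314,13.314) -> (-23.435,15.435) [heading=135, draw]
FD 15: (-23.435,15.435) -> (-34.042,26.042) [heading=135, draw]
LT 180: heading 135 -> 315
FD 15: (-34.042,26.042) -> (-23.435,15.435) [heading=315, draw]
PD: pen down
BK 16: (-23.435,15.435) -> (-34.749,26.749) [heading=315, draw]
PU: pen up
Final: pos=(-34.749,26.749), heading=315, 5 segment(s) drawn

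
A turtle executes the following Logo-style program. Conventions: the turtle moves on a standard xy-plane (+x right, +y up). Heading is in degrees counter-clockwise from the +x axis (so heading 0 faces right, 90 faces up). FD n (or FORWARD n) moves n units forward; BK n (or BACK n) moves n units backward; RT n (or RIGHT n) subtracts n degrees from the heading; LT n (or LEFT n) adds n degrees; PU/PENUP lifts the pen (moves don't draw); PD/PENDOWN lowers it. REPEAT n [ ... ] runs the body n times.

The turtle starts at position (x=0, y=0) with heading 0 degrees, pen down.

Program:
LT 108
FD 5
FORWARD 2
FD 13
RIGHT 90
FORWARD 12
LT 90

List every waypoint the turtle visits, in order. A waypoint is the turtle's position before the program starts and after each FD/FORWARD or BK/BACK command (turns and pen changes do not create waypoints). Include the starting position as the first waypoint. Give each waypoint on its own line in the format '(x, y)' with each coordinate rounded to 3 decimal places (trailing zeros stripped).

Executing turtle program step by step:
Start: pos=(0,0), heading=0, pen down
LT 108: heading 0 -> 108
FD 5: (0,0) -> (-1.545,4.755) [heading=108, draw]
FD 2: (-1.545,4.755) -> (-2.163,6.657) [heading=108, draw]
FD 13: (-2.163,6.657) -> (-6.18,19.021) [heading=108, draw]
RT 90: heading 108 -> 18
FD 12: (-6.18,19.021) -> (5.232,22.729) [heading=18, draw]
LT 90: heading 18 -> 108
Final: pos=(5.232,22.729), heading=108, 4 segment(s) drawn
Waypoints (5 total):
(0, 0)
(-1.545, 4.755)
(-2.163, 6.657)
(-6.18, 19.021)
(5.232, 22.729)

Answer: (0, 0)
(-1.545, 4.755)
(-2.163, 6.657)
(-6.18, 19.021)
(5.232, 22.729)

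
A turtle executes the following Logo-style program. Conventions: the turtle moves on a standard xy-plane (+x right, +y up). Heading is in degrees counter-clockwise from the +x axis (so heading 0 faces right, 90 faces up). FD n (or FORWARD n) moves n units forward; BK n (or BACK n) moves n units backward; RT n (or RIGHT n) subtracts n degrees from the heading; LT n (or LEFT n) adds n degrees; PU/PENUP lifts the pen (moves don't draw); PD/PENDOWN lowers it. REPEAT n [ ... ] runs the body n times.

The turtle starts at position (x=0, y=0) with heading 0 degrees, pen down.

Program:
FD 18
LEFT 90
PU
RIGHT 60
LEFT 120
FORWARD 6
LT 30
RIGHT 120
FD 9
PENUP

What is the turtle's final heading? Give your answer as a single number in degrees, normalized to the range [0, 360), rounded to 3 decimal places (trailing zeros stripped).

Executing turtle program step by step:
Start: pos=(0,0), heading=0, pen down
FD 18: (0,0) -> (18,0) [heading=0, draw]
LT 90: heading 0 -> 90
PU: pen up
RT 60: heading 90 -> 30
LT 120: heading 30 -> 150
FD 6: (18,0) -> (12.804,3) [heading=150, move]
LT 30: heading 150 -> 180
RT 120: heading 180 -> 60
FD 9: (12.804,3) -> (17.304,10.794) [heading=60, move]
PU: pen up
Final: pos=(17.304,10.794), heading=60, 1 segment(s) drawn

Answer: 60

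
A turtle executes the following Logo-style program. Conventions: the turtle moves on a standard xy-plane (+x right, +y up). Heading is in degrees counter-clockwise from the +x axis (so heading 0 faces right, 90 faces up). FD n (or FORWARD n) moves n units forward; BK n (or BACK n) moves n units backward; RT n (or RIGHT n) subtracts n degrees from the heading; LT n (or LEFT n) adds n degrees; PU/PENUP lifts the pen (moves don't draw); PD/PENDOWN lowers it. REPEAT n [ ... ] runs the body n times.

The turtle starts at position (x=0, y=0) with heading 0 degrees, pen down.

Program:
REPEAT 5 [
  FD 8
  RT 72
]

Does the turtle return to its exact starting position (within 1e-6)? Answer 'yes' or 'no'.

Answer: yes

Derivation:
Executing turtle program step by step:
Start: pos=(0,0), heading=0, pen down
REPEAT 5 [
  -- iteration 1/5 --
  FD 8: (0,0) -> (8,0) [heading=0, draw]
  RT 72: heading 0 -> 288
  -- iteration 2/5 --
  FD 8: (8,0) -> (10.472,-7.608) [heading=288, draw]
  RT 72: heading 288 -> 216
  -- iteration 3/5 --
  FD 8: (10.472,-7.608) -> (4,-12.311) [heading=216, draw]
  RT 72: heading 216 -> 144
  -- iteration 4/5 --
  FD 8: (4,-12.311) -> (-2.472,-7.608) [heading=144, draw]
  RT 72: heading 144 -> 72
  -- iteration 5/5 --
  FD 8: (-2.472,-7.608) -> (0,0) [heading=72, draw]
  RT 72: heading 72 -> 0
]
Final: pos=(0,0), heading=0, 5 segment(s) drawn

Start position: (0, 0)
Final position: (0, 0)
Distance = 0; < 1e-6 -> CLOSED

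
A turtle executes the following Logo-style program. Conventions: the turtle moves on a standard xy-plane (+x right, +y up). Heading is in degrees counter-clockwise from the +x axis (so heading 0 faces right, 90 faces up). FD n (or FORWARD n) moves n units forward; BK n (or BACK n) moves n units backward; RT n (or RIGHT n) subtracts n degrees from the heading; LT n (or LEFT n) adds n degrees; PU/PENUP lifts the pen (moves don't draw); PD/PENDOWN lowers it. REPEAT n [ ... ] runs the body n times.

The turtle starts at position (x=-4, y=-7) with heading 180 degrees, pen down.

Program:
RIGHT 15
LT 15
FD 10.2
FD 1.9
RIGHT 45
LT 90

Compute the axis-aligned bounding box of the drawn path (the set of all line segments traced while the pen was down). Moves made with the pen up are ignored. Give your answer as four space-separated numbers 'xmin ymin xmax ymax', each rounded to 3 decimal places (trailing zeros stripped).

Answer: -16.1 -7 -4 -7

Derivation:
Executing turtle program step by step:
Start: pos=(-4,-7), heading=180, pen down
RT 15: heading 180 -> 165
LT 15: heading 165 -> 180
FD 10.2: (-4,-7) -> (-14.2,-7) [heading=180, draw]
FD 1.9: (-14.2,-7) -> (-16.1,-7) [heading=180, draw]
RT 45: heading 180 -> 135
LT 90: heading 135 -> 225
Final: pos=(-16.1,-7), heading=225, 2 segment(s) drawn

Segment endpoints: x in {-16.1, -14.2, -4}, y in {-7, -7}
xmin=-16.1, ymin=-7, xmax=-4, ymax=-7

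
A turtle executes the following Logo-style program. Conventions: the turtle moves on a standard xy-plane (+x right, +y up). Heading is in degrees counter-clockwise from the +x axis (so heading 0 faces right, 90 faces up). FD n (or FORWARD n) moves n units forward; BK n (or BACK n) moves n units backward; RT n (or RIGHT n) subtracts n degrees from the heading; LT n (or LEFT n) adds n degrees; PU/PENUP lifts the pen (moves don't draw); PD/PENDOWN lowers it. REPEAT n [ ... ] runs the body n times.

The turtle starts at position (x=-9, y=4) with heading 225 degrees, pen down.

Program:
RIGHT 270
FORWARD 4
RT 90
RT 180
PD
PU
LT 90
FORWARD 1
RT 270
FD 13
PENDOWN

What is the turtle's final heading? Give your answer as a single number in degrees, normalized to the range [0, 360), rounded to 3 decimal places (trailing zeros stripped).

Executing turtle program step by step:
Start: pos=(-9,4), heading=225, pen down
RT 270: heading 225 -> 315
FD 4: (-9,4) -> (-6.172,1.172) [heading=315, draw]
RT 90: heading 315 -> 225
RT 180: heading 225 -> 45
PD: pen down
PU: pen up
LT 90: heading 45 -> 135
FD 1: (-6.172,1.172) -> (-6.879,1.879) [heading=135, move]
RT 270: heading 135 -> 225
FD 13: (-6.879,1.879) -> (-16.071,-7.314) [heading=225, move]
PD: pen down
Final: pos=(-16.071,-7.314), heading=225, 1 segment(s) drawn

Answer: 225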